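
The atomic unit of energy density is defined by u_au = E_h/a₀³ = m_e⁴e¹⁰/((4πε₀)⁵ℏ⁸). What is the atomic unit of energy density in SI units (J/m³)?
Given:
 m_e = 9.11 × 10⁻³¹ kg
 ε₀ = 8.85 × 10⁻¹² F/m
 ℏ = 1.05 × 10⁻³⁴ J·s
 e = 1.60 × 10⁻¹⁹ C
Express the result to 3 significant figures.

3.01 × 10¹³ J/m³

u_au = E_h/a₀³ = m_e⁴e¹⁰/((4πε₀)⁵ℏ⁸)
E_h = 4.38 × 10⁻¹⁸ J
a₀ = 5.26 × 10⁻¹¹ m
E_h/a₀³ = 3.01 × 10¹³ J/m³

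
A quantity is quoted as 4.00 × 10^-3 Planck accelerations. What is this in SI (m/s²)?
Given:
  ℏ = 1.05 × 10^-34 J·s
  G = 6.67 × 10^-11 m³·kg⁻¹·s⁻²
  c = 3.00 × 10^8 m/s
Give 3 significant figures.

2.24 × 10^49 m/s²

One Planck acceleration: a_P = √(c⁷/(ℏG)) = 5.59 × 10^51 m/s².
4.00 × 10^-3 × 5.59 × 10^51 m/s² = 2.24 × 10^49 m/s²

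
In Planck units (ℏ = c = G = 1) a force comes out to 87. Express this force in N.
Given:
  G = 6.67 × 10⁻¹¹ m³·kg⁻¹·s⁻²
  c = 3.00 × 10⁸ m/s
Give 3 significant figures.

1.06 × 10⁴⁶ N

One Planck force: F_P = c⁴/G = 1.21 × 10⁴⁴ N.
87 × 1.21 × 10⁴⁴ N = 1.06 × 10⁴⁶ N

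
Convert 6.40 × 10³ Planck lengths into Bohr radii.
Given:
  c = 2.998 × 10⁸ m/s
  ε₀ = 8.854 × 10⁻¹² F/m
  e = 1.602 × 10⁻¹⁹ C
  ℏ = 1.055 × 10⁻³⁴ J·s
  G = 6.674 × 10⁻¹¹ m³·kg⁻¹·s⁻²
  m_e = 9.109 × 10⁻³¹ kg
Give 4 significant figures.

1.953 × 10⁻²¹

Planck length: ℓ_P = √(ℏG/c³) = 1.616 × 10⁻³⁵ m
Bohr radius: a₀ = 4πε₀ℏ²/(m_e e²) = 5.297 × 10⁻¹¹ m
6.40 × 10³ × 1.616 × 10⁻³⁵ / 5.297 × 10⁻¹¹ = 1.953 × 10⁻²¹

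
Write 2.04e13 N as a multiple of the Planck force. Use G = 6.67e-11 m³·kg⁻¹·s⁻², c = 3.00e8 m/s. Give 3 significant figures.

Planck force: F_P = c⁴/G = 1.21e44 N.
2.04e13 / 1.21e44 = 1.68e-31

1.68e-31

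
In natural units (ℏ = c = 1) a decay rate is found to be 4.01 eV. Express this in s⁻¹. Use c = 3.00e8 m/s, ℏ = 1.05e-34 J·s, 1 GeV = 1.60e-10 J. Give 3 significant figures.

6.11e15 s⁻¹

A rate is [E]/ℏ; divide by ℏ.
1 GeV → 1/ℏ × (1 GeV in J) = 1.52e24 s⁻¹.
Convert the energy scale: 4.01 eV = 4.01e-9 GeV.
Result: 4.01e-9 × 1.52e24 = 6.11e15 s⁻¹.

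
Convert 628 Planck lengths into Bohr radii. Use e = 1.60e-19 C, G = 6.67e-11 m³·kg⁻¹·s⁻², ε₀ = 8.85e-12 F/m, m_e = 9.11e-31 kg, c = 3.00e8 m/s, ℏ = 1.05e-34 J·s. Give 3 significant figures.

1.92e-22

Planck length: ℓ_P = √(ℏG/c³) = 1.61e-35 m
Bohr radius: a₀ = 4πε₀ℏ²/(m_e e²) = 5.26e-11 m
628 × 1.61e-35 / 5.26e-11 = 1.92e-22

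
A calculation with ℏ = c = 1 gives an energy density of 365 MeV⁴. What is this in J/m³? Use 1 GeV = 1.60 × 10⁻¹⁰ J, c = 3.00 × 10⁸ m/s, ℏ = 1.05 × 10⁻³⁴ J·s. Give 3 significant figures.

7.65 × 10²⁷ J/m³

[E]/[L]³ = [E]⁴/(ℏc)³; restore (ℏc)⁻³.
1 GeV⁴ → 1/(ℏc)³ × (1 GeV in J)⁴ = 2.10 × 10³⁷ J/m³.
Convert the energy scale: 365 MeV⁴ = 3.65 × 10⁻¹⁰ GeV⁴.
Result: 3.65 × 10⁻¹⁰ × 2.10 × 10³⁷ = 7.65 × 10²⁷ J/m³.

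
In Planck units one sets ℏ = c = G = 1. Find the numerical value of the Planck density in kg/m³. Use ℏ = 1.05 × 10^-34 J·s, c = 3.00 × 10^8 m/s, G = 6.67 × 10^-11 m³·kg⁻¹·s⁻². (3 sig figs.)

5.20 × 10^96 kg/m³

ρ_P = c⁵/(ℏG²)
  = 2.43 × 10^42 / 4.67 × 10^-55
  = 5.20 × 10^96 kg/m³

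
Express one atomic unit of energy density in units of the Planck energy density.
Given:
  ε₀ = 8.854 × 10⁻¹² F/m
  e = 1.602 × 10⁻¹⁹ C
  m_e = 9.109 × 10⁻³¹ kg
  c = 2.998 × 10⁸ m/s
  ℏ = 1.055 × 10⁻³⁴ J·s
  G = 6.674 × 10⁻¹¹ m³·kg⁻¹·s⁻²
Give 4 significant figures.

atomic unit of energy density: u_au = E_h/a₀³ = m_e⁴e¹⁰/((4πε₀)⁵ℏ⁸) = 2.929 × 10¹³ J/m³
Planck energy density: u_P = c⁷/(ℏG²) = 4.632 × 10¹¹³ J/m³
ratio = 2.929 × 10¹³ / 4.632 × 10¹¹³ = 6.323 × 10⁻¹⁰¹

6.323 × 10⁻¹⁰¹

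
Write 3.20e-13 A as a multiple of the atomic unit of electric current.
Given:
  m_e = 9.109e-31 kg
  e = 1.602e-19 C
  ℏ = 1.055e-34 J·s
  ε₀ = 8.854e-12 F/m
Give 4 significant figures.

4.840e-11

atomic unit of electric current: I_au = e E_h/ℏ = m_e e⁵/((4πε₀)²ℏ³) = 6.612e-3 A.
3.20e-13 / 6.612e-3 = 4.840e-11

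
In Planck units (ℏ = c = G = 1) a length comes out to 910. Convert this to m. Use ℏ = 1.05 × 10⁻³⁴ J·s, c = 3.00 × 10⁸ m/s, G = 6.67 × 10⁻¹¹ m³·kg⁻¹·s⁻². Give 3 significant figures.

1.47 × 10⁻³² m

One Planck length: ℓ_P = √(ℏG/c³) = 1.61 × 10⁻³⁵ m.
910 × 1.61 × 10⁻³⁵ m = 1.47 × 10⁻³² m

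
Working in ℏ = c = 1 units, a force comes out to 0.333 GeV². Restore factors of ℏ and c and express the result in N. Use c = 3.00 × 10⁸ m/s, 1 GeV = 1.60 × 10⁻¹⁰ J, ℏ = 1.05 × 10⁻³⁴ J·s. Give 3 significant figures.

Force is [E]/[L] = [E]²/(ℏc); restore (ℏc)⁻¹.
1 GeV² → 1/(ℏc) × (1 GeV in J)² = 8.13 × 10⁵ N.
Result: 0.333 × 8.13 × 10⁵ = 2.71 × 10⁵ N.

2.71 × 10⁵ N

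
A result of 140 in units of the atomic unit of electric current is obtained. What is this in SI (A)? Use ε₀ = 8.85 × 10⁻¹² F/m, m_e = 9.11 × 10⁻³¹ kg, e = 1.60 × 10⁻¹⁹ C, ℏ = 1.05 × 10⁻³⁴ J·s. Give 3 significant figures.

0.934 A

One atomic unit of electric current: I_au = e E_h/ℏ = m_e e⁵/((4πε₀)²ℏ³) = 6.67 × 10⁻³ A.
140 × 6.67 × 10⁻³ A = 0.934 A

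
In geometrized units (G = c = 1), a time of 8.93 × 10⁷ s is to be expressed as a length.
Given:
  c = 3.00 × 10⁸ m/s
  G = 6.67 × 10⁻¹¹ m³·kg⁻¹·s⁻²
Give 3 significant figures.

2.68 × 10¹⁶ m

Time → length via c.
8.93 × 10⁷ s × (c) = 2.68 × 10¹⁶ m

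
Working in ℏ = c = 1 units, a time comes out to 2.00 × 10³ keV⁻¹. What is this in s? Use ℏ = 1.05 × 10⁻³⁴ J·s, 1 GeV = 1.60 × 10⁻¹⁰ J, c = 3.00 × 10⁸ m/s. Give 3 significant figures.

A time is [E]⁻¹ in ℏ=c=1; restore one factor of ℏ.
1 GeV⁻¹ → ℏ × (1 GeV in J)⁻¹ = 6.56 × 10⁻²⁵ s.
Convert the energy scale: 2.00 × 10³ keV⁻¹ = 2.00 × 10⁹ GeV⁻¹.
Result: 2.00 × 10⁹ × 6.56 × 10⁻²⁵ = 1.31 × 10⁻¹⁵ s.

1.31 × 10⁻¹⁵ s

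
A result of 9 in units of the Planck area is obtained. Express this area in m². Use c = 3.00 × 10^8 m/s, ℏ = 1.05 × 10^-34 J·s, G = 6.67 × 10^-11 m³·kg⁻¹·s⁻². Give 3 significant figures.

One Planck area: A_P = ℏG/c³ = 2.59 × 10^-70 m².
9 × 2.59 × 10^-70 m² = 2.33 × 10^-69 m²

2.33 × 10^-69 m²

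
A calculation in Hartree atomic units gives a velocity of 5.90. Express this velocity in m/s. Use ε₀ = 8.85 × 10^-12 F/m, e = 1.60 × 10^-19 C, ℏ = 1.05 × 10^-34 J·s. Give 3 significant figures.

One atomic unit of velocity: v_au = e²/(4πε₀ℏ) = 2.19 × 10^6 m/s.
5.90 × 2.19 × 10^6 m/s = 1.29 × 10^7 m/s

1.29 × 10^7 m/s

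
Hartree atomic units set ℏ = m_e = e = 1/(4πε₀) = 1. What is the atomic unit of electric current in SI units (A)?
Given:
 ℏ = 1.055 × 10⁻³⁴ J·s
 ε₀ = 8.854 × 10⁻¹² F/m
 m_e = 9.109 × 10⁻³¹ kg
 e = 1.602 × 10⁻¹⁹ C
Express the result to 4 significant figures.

6.612 × 10⁻³ A

Dimensional analysis gives I_au = e E_h/ℏ = m_e e⁵/((4πε₀)²ℏ³).
E_h = 4.354 × 10⁻¹⁸ J
e·E_h/ℏ = 6.612 × 10⁻³ A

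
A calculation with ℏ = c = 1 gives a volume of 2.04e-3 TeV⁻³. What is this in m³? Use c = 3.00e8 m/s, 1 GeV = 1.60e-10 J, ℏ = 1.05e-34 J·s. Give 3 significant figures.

1.56e-59 m³

Volume is [L]³ = [E]⁻³·(ℏc)³.
1 GeV⁻³ → (ℏc)³ × (1 GeV in J)⁻³ = 7.63e-48 m³.
Convert the energy scale: 2.04e-3 TeV⁻³ = 2.04e-12 GeV⁻³.
Result: 2.04e-12 × 7.63e-48 = 1.56e-59 m³.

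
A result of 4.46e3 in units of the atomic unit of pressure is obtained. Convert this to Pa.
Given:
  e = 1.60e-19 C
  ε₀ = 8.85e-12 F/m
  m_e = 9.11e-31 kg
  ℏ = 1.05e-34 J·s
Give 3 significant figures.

One atomic unit of pressure: P_au = E_h/a₀³ = m_e⁴e¹⁰/((4πε₀)⁵ℏ⁸) = 3.01e13 Pa.
4.46e3 × 3.01e13 Pa = 1.34e17 Pa

1.34e17 Pa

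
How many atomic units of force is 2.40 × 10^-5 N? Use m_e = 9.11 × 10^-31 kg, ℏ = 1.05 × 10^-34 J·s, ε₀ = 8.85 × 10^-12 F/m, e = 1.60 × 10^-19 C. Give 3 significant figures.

atomic unit of force: F_au = E_h/a₀ = m_e²e⁶/((4πε₀)³ℏ⁴) = 8.33 × 10^-8 N.
2.40 × 10^-5 / 8.33 × 10^-8 = 288

288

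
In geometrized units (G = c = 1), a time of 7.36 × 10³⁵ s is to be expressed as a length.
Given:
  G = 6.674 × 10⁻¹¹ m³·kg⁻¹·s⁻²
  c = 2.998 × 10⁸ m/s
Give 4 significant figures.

2.207 × 10⁴⁴ m

Time → length via c.
7.36 × 10³⁵ s × (c) = 2.207 × 10⁴⁴ m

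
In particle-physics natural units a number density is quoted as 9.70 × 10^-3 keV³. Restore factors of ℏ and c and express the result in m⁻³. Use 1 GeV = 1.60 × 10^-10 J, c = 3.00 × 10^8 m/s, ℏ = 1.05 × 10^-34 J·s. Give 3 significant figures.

Number density is [L]⁻³ = [E]³/(ℏc)³.
1 GeV³ → 1/(ℏc)³ × (1 GeV in J)³ = 1.31 × 10^47 m⁻³.
Convert the energy scale: 9.70 × 10^-3 keV³ = 9.70 × 10^-21 GeV³.
Result: 9.70 × 10^-21 × 1.31 × 10^47 = 1.27 × 10^27 m⁻³.

1.27 × 10^27 m⁻³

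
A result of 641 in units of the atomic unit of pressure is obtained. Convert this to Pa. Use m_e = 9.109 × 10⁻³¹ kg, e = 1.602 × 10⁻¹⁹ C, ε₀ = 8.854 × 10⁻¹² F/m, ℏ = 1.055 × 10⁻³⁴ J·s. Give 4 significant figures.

One atomic unit of pressure: P_au = E_h/a₀³ = m_e⁴e¹⁰/((4πε₀)⁵ℏ⁸) = 2.929 × 10¹³ Pa.
641 × 2.929 × 10¹³ Pa = 1.878 × 10¹⁶ Pa

1.878 × 10¹⁶ Pa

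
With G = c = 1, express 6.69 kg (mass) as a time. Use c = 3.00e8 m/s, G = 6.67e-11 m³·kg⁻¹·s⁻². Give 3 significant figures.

Mass → time via G/c³.
6.69 kg × (G/c³) = 1.65e-35 s

1.65e-35 s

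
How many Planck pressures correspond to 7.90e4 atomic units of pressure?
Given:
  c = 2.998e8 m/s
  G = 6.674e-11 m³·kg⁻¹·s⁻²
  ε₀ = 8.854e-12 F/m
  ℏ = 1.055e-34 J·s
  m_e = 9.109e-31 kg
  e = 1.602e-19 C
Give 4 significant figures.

4.995e-96

atomic unit of pressure: P_au = E_h/a₀³ = m_e⁴e¹⁰/((4πε₀)⁵ℏ⁸) = 2.929e13 Pa
Planck pressure: p_P = c⁷/(ℏG²) = 4.632e113 Pa
7.90e4 × 2.929e13 / 4.632e113 = 4.995e-96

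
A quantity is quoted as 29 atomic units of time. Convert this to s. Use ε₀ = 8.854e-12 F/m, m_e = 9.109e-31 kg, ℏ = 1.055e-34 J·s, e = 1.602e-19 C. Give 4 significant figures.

One atomic unit of time: τ_au = (4πε₀)²ℏ³/(m_e e⁴) = 2.423e-17 s.
29 × 2.423e-17 s = 7.026e-16 s

7.026e-16 s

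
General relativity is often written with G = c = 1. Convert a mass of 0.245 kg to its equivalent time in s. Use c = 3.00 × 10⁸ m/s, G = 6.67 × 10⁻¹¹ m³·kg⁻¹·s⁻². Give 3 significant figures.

Mass → time via G/c³.
0.245 kg × (G/c³) = 6.05 × 10⁻³⁷ s

6.05 × 10⁻³⁷ s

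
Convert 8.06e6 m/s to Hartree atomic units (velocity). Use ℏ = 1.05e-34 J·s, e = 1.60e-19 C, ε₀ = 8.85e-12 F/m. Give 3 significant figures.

3.68

atomic unit of velocity: v_au = e²/(4πε₀ℏ) = 2.19e6 m/s.
8.06e6 / 2.19e6 = 3.68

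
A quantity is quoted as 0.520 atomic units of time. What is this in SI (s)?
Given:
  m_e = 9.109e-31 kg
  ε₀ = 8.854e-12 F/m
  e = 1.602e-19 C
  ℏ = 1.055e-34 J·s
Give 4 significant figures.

One atomic unit of time: τ_au = (4πε₀)²ℏ³/(m_e e⁴) = 2.423e-17 s.
0.520 × 2.423e-17 s = 1.260e-17 s

1.260e-17 s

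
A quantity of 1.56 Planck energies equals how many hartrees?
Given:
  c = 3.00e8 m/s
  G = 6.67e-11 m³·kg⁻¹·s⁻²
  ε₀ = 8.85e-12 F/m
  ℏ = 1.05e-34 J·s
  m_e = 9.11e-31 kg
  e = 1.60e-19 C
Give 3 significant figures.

6.97e26

Planck energy: E_P = √(ℏc⁵/G) = 1.96e9 J
hartree: E_h = m_e e⁴/(4πε₀ℏ)² = 4.38e-18 J
1.56 × 1.96e9 / 4.38e-18 = 6.97e26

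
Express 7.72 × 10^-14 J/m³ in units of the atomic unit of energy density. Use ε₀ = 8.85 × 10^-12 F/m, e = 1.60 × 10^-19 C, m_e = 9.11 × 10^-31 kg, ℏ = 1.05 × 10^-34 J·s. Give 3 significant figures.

2.56 × 10^-27

atomic unit of energy density: u_au = E_h/a₀³ = m_e⁴e¹⁰/((4πε₀)⁵ℏ⁸) = 3.01 × 10^13 J/m³.
7.72 × 10^-14 / 3.01 × 10^13 = 2.56 × 10^-27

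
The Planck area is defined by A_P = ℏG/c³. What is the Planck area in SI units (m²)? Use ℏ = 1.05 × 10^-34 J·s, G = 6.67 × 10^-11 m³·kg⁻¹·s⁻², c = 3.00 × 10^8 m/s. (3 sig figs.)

A_P = ℏG/c³
  = 7.00 × 10^-45 / 2.70 × 10^25
  = 2.59 × 10^-70 m²

2.59 × 10^-70 m²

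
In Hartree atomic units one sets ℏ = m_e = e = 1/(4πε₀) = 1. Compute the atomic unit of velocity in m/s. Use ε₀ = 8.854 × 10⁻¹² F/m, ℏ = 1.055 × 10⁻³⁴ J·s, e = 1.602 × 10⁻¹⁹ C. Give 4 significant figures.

v_au = e²/(4πε₀ℏ)
  = 2.566 × 10⁻³⁸ / 1.174 × 10⁻⁴⁴
  = 2.186 × 10⁶ m/s

2.186 × 10⁶ m/s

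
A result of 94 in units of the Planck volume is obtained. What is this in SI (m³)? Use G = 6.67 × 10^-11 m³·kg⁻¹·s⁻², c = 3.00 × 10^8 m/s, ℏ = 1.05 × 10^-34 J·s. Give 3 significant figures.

One Planck volume: V_P = (ℏG/c³)^(3/2) = 4.18 × 10^-105 m³.
94 × 4.18 × 10^-105 m³ = 3.93 × 10^-103 m³

3.93 × 10^-103 m³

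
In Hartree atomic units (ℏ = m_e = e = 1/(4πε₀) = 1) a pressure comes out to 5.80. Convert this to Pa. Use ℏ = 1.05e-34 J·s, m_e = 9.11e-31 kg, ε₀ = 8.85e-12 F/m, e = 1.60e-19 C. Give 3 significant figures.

One atomic unit of pressure: P_au = E_h/a₀³ = m_e⁴e¹⁰/((4πε₀)⁵ℏ⁸) = 3.01e13 Pa.
5.80 × 3.01e13 Pa = 1.75e14 Pa

1.75e14 Pa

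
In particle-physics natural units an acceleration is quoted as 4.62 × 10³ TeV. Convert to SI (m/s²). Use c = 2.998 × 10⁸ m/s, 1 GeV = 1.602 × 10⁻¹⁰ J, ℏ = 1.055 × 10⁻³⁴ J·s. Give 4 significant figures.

Acceleration is [L]/[T]² = c·[E]/ℏ.
1 GeV → c/ℏ × (1 GeV in J) = 4.552 × 10³² m/s².
Convert the energy scale: 4.62 × 10³ TeV = 4.62 × 10⁶ GeV.
Result: 4.62 × 10⁶ × 4.552 × 10³² = 2.103 × 10³⁹ m/s².

2.103 × 10³⁹ m/s²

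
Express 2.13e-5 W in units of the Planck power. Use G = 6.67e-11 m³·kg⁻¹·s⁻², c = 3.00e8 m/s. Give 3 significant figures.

Planck power: P_P = c⁵/G = 3.64e52 W.
2.13e-5 / 3.64e52 = 5.85e-58

5.85e-58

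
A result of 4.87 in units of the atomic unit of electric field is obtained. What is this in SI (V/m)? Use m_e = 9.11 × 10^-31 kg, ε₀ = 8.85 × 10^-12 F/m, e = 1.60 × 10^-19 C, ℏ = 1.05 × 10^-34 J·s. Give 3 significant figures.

2.53 × 10^12 V/m

One atomic unit of electric field: E_au = E_h/(e a₀) = m_e²e⁵/((4πε₀)³ℏ⁴) = 5.20 × 10^11 V/m.
4.87 × 5.20 × 10^11 V/m = 2.53 × 10^12 V/m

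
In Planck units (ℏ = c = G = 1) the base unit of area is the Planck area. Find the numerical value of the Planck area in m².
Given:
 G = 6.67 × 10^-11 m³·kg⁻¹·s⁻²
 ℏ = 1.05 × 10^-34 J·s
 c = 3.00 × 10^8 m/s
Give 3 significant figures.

A_P = ℏG/c³
  = 7.00 × 10^-45 / 2.70 × 10^25
  = 2.59 × 10^-70 m²

2.59 × 10^-70 m²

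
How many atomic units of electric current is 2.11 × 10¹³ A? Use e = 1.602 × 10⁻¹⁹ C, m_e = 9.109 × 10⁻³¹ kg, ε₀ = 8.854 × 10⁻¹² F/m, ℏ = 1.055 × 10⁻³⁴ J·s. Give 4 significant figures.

atomic unit of electric current: I_au = e E_h/ℏ = m_e e⁵/((4πε₀)²ℏ³) = 6.612 × 10⁻³ A.
2.11 × 10¹³ / 6.612 × 10⁻³ = 3.191 × 10¹⁵

3.191 × 10¹⁵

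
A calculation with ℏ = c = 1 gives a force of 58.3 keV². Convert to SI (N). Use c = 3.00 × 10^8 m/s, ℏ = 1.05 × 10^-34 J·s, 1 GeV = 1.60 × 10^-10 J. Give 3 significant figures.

4.74 × 10^-5 N

Force is [E]/[L] = [E]²/(ℏc); restore (ℏc)⁻¹.
1 GeV² → 1/(ℏc) × (1 GeV in J)² = 8.13 × 10^5 N.
Convert the energy scale: 58.3 keV² = 5.83 × 10^-11 GeV².
Result: 5.83 × 10^-11 × 8.13 × 10^5 = 4.74 × 10^-5 N.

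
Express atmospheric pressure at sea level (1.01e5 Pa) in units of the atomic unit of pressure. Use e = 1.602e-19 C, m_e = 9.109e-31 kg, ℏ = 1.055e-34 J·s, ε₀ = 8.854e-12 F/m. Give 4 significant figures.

3.448e-9

atomic unit of pressure: P_au = E_h/a₀³ = m_e⁴e¹⁰/((4πε₀)⁵ℏ⁸) = 2.929e13 Pa.
1.01e5 / 2.929e13 = 3.448e-9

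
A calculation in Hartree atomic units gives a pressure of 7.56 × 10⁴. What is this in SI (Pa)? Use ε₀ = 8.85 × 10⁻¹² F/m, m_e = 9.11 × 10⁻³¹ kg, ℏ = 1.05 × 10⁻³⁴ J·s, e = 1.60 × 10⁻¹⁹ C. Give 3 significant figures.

One atomic unit of pressure: P_au = E_h/a₀³ = m_e⁴e¹⁰/((4πε₀)⁵ℏ⁸) = 3.01 × 10¹³ Pa.
7.56 × 10⁴ × 3.01 × 10¹³ Pa = 2.28 × 10¹⁸ Pa

2.28 × 10¹⁸ Pa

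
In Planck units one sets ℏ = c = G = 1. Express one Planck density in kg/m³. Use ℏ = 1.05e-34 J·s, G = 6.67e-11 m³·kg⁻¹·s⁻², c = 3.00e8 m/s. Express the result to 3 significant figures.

5.20e96 kg/m³

ρ_P = c⁵/(ℏG²)
  = 2.43e42 / 4.67e-55
  = 5.20e96 kg/m³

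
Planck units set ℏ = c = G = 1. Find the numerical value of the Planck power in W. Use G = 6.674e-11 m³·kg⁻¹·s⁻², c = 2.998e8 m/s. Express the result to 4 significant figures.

3.629e52 W

The unique combination of the constants set to 1 with dimensions of power is P_P = c⁵/G.
  = 2.422e42 / 6.674e-11
  = 3.629e52 W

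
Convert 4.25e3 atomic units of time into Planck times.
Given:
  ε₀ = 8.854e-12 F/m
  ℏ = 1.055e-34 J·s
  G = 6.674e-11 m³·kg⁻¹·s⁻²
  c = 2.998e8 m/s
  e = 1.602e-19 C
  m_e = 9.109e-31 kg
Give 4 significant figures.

atomic unit of time: τ_au = (4πε₀)²ℏ³/(m_e e⁴) = 2.423e-17 s
Planck time: t_P = √(ℏG/c⁵) = 5.392e-44 s
4.25e3 × 2.423e-17 / 5.392e-44 = 1.910e30

1.910e30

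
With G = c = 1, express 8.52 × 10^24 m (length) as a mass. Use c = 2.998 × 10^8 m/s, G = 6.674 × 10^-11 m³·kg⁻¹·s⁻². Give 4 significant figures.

Length → mass via c²/G.
8.52 × 10^24 m × (c²/G) = 1.147 × 10^52 kg

1.147 × 10^52 kg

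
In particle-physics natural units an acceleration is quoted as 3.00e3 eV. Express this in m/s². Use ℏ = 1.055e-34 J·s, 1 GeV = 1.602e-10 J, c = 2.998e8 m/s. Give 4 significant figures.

1.366e27 m/s²

Acceleration is [L]/[T]² = c·[E]/ℏ.
1 GeV → c/ℏ × (1 GeV in J) = 4.552e32 m/s².
Convert the energy scale: 3.00e3 eV = 3.00e-6 GeV.
Result: 3.00e-6 × 4.552e32 = 1.366e27 m/s².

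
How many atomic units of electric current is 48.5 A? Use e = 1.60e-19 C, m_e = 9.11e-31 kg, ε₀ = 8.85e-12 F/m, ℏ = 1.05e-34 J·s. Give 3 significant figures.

7.27e3

atomic unit of electric current: I_au = e E_h/ℏ = m_e e⁵/((4πε₀)²ℏ³) = 6.67e-3 A.
48.5 / 6.67e-3 = 7.27e3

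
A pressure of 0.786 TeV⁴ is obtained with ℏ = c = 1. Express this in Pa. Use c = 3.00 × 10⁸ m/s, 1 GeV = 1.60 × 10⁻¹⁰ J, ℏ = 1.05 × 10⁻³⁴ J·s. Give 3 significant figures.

1.65 × 10⁴⁹ Pa

Pressure is [E]/[L]³ = [E]⁴/(ℏc)³.
1 GeV⁴ → 1/(ℏc)³ × (1 GeV in J)⁴ = 2.10 × 10³⁷ Pa.
Convert the energy scale: 0.786 TeV⁴ = 7.86 × 10¹¹ GeV⁴.
Result: 7.86 × 10¹¹ × 2.10 × 10³⁷ = 1.65 × 10⁴⁹ Pa.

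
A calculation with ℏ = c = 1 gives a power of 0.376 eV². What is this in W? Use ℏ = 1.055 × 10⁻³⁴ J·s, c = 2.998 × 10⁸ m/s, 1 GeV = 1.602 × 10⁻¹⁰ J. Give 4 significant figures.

9.147 × 10⁻⁵ W

Power is [E]/[T] = [E]²/ℏ.
1 GeV² → 1/ℏ × (1 GeV in J)² = 2.433 × 10¹⁴ W.
Convert the energy scale: 0.376 eV² = 3.76 × 10⁻¹⁹ GeV².
Result: 3.76 × 10⁻¹⁹ × 2.433 × 10¹⁴ = 9.147 × 10⁻⁵ W.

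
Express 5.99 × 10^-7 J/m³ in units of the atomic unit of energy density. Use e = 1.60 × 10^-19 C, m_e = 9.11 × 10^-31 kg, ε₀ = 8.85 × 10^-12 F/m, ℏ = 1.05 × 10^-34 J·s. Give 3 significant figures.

atomic unit of energy density: u_au = E_h/a₀³ = m_e⁴e¹⁰/((4πε₀)⁵ℏ⁸) = 3.01 × 10^13 J/m³.
5.99 × 10^-7 / 3.01 × 10^13 = 1.99 × 10^-20

1.99 × 10^-20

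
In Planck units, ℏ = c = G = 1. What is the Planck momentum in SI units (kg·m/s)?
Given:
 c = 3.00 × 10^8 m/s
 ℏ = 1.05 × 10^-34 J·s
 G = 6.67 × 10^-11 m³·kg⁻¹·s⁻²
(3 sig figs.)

6.52 kg·m/s

From ℏ = c = G = 1 the momentum scale is p_P = √(ℏc³/G).
  = √(42.5)
  = 6.52 kg·m/s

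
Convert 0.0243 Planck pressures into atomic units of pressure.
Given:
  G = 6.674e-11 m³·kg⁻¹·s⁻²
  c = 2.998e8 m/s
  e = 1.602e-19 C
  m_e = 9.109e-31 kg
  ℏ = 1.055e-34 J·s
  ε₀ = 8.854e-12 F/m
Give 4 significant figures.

3.843e98

Planck pressure: p_P = c⁷/(ℏG²) = 4.632e113 Pa
atomic unit of pressure: P_au = E_h/a₀³ = m_e⁴e¹⁰/((4πε₀)⁵ℏ⁸) = 2.929e13 Pa
0.0243 × 4.632e113 / 2.929e13 = 3.843e98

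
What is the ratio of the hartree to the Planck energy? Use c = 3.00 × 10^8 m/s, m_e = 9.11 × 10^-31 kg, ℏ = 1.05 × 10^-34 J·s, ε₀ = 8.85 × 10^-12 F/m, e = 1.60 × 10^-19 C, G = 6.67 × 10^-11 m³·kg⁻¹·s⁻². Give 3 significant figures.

2.24 × 10^-27

hartree: E_h = m_e e⁴/(4πε₀ℏ)² = 4.38 × 10^-18 J
Planck energy: E_P = √(ℏc⁵/G) = 1.96 × 10^9 J
ratio = 4.38 × 10^-18 / 1.96 × 10^9 = 2.24 × 10^-27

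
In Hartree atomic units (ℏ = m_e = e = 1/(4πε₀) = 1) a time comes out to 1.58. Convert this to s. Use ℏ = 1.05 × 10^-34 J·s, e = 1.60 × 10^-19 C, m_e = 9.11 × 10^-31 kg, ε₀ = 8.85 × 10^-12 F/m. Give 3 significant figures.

One atomic unit of time: τ_au = (4πε₀)²ℏ³/(m_e e⁴) = 2.40 × 10^-17 s.
1.58 × 2.40 × 10^-17 s = 3.79 × 10^-17 s

3.79 × 10^-17 s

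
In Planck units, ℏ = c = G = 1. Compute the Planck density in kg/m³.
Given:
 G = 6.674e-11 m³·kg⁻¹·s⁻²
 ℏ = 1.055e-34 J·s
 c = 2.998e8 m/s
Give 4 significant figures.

The unique combination of the constants set to 1 with dimensions of density is ρ_P = c⁵/(ℏG²).
  = 2.422e42 / 4.699e-55
  = 5.154e96 kg/m³

5.154e96 kg/m³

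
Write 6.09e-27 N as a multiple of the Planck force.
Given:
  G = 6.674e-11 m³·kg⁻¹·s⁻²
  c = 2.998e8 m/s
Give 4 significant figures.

5.031e-71

Planck force: F_P = c⁴/G = 1.210e44 N.
6.09e-27 / 1.210e44 = 5.031e-71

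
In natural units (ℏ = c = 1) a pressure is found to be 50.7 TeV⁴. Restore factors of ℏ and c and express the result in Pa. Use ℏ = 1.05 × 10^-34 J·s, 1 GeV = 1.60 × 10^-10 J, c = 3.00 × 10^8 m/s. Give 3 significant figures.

1.06 × 10^51 Pa

Pressure is [E]/[L]³ = [E]⁴/(ℏc)³.
1 GeV⁴ → 1/(ℏc)³ × (1 GeV in J)⁴ = 2.10 × 10^37 Pa.
Convert the energy scale: 50.7 TeV⁴ = 5.07 × 10^13 GeV⁴.
Result: 5.07 × 10^13 × 2.10 × 10^37 = 1.06 × 10^51 Pa.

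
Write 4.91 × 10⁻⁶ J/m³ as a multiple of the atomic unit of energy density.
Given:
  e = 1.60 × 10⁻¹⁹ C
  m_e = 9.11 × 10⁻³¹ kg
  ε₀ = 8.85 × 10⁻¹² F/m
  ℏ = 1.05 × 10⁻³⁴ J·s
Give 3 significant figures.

atomic unit of energy density: u_au = E_h/a₀³ = m_e⁴e¹⁰/((4πε₀)⁵ℏ⁸) = 3.01 × 10¹³ J/m³.
4.91 × 10⁻⁶ / 3.01 × 10¹³ = 1.63 × 10⁻¹⁹

1.63 × 10⁻¹⁹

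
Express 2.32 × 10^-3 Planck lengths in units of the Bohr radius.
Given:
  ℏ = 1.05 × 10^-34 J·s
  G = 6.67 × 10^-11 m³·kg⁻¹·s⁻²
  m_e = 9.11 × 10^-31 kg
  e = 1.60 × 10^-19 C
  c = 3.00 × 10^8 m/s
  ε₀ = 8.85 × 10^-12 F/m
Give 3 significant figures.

7.11 × 10^-28

Planck length: ℓ_P = √(ℏG/c³) = 1.61 × 10^-35 m
Bohr radius: a₀ = 4πε₀ℏ²/(m_e e²) = 5.26 × 10^-11 m
2.32 × 10^-3 × 1.61 × 10^-35 / 5.26 × 10^-11 = 7.11 × 10^-28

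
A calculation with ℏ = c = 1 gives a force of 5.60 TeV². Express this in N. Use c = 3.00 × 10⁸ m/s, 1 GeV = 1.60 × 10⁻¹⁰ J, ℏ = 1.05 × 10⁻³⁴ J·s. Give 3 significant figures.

4.55 × 10¹² N

Force is [E]/[L] = [E]²/(ℏc); restore (ℏc)⁻¹.
1 GeV² → 1/(ℏc) × (1 GeV in J)² = 8.13 × 10⁵ N.
Convert the energy scale: 5.60 TeV² = 5.60 × 10⁶ GeV².
Result: 5.60 × 10⁶ × 8.13 × 10⁵ = 4.55 × 10¹² N.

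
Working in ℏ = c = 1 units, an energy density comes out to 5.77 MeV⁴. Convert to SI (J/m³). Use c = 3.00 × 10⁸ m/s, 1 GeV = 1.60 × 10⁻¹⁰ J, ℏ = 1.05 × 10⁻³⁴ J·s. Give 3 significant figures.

1.21 × 10²⁶ J/m³

[E]/[L]³ = [E]⁴/(ℏc)³; restore (ℏc)⁻³.
1 GeV⁴ → 1/(ℏc)³ × (1 GeV in J)⁴ = 2.10 × 10³⁷ J/m³.
Convert the energy scale: 5.77 MeV⁴ = 5.77 × 10⁻¹² GeV⁴.
Result: 5.77 × 10⁻¹² × 2.10 × 10³⁷ = 1.21 × 10²⁶ J/m³.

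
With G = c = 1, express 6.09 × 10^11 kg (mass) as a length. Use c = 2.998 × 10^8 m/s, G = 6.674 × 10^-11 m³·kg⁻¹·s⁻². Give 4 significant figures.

In G = c = 1 units mass has dimensions of length; the conversion factor is G/c².
6.09 × 10^11 kg × (G/c²) = 4.522 × 10^-16 m

4.522 × 10^-16 m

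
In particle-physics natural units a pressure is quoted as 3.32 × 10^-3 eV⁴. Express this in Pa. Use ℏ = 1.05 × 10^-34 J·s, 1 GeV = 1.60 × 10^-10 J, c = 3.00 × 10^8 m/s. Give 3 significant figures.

Pressure is [E]/[L]³ = [E]⁴/(ℏc)³.
1 GeV⁴ → 1/(ℏc)³ × (1 GeV in J)⁴ = 2.10 × 10^37 Pa.
Convert the energy scale: 3.32 × 10^-3 eV⁴ = 3.32 × 10^-39 GeV⁴.
Result: 3.32 × 10^-39 × 2.10 × 10^37 = 0.0696 Pa.

0.0696 Pa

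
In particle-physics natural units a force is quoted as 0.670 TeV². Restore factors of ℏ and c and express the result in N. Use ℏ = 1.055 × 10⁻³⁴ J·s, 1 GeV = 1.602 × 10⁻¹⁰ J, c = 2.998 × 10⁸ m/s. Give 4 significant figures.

5.436 × 10¹¹ N

Force is [E]/[L] = [E]²/(ℏc); restore (ℏc)⁻¹.
1 GeV² → 1/(ℏc) × (1 GeV in J)² = 8.114 × 10⁵ N.
Convert the energy scale: 0.670 TeV² = 6.70 × 10⁵ GeV².
Result: 6.70 × 10⁵ × 8.114 × 10⁵ = 5.436 × 10¹¹ N.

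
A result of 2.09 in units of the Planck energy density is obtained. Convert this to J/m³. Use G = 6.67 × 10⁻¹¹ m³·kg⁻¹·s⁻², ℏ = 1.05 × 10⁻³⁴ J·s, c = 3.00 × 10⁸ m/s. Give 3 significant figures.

One Planck energy density: u_P = c⁷/(ℏG²) = 4.68 × 10¹¹³ J/m³.
2.09 × 4.68 × 10¹¹³ J/m³ = 9.78 × 10¹¹³ J/m³

9.78 × 10¹¹³ J/m³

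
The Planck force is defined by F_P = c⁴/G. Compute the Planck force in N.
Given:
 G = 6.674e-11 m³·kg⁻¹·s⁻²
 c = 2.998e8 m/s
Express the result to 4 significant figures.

1.210e44 N

F_P = c⁴/G
  = 8.078e33 / 6.674e-11
  = 1.210e44 N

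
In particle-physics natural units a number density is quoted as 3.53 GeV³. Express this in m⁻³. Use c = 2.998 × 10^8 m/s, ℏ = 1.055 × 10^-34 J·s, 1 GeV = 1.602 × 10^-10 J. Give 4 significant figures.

Number density is [L]⁻³ = [E]³/(ℏc)³.
1 GeV³ → 1/(ℏc)³ × (1 GeV in J)³ = 1.299 × 10^47 m⁻³.
Result: 3.53 × 1.299 × 10^47 = 4.587 × 10^47 m⁻³.

4.587 × 10^47 m⁻³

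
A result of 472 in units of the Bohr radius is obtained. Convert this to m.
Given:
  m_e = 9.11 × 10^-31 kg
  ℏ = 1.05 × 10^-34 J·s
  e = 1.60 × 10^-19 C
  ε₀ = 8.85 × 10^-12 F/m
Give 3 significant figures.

2.48 × 10^-8 m

One Bohr radius: a₀ = 4πε₀ℏ²/(m_e e²) = 5.26 × 10^-11 m.
472 × 5.26 × 10^-11 m = 2.48 × 10^-8 m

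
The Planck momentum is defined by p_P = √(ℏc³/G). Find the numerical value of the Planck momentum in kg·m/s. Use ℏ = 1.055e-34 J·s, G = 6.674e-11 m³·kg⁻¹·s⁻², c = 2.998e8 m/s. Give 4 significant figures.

6.527 kg·m/s

p_P = √(ℏc³/G)
  = √(42.60)
  = 6.527 kg·m/s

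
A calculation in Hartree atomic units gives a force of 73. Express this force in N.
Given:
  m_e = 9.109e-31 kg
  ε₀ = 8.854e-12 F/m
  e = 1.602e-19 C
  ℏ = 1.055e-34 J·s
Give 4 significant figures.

6.000e-6 N

One atomic unit of force: F_au = E_h/a₀ = m_e²e⁶/((4πε₀)³ℏ⁴) = 8.220e-8 N.
73 × 8.220e-8 N = 6.000e-6 N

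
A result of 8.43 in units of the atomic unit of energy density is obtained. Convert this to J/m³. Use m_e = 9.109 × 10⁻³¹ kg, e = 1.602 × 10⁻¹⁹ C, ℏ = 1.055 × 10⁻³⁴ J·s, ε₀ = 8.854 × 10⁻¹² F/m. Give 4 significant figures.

One atomic unit of energy density: u_au = E_h/a₀³ = m_e⁴e¹⁰/((4πε₀)⁵ℏ⁸) = 2.929 × 10¹³ J/m³.
8.43 × 2.929 × 10¹³ J/m³ = 2.469 × 10¹⁴ J/m³

2.469 × 10¹⁴ J/m³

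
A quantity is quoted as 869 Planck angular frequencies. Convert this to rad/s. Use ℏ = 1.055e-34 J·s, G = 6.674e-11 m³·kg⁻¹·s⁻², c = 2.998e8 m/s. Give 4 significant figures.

One Planck angular frequency: ω_P = √(c⁵/(ℏG)) = 1.855e43 rad/s.
869 × 1.855e43 rad/s = 1.612e46 rad/s

1.612e46 rad/s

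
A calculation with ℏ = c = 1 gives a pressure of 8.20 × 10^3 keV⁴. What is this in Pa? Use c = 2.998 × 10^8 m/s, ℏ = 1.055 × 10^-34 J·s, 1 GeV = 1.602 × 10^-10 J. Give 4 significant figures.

Pressure is [E]/[L]³ = [E]⁴/(ℏc)³.
1 GeV⁴ → 1/(ℏc)³ × (1 GeV in J)⁴ = 2.082 × 10^37 Pa.
Convert the energy scale: 8.20 × 10^3 keV⁴ = 8.20 × 10^-21 GeV⁴.
Result: 8.20 × 10^-21 × 2.082 × 10^37 = 1.707 × 10^17 Pa.

1.707 × 10^17 Pa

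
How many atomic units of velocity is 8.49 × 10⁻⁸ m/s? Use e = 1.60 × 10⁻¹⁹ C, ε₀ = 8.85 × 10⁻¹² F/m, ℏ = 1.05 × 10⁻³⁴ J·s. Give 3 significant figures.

atomic unit of velocity: v_au = e²/(4πε₀ℏ) = 2.19 × 10⁶ m/s.
8.49 × 10⁻⁸ / 2.19 × 10⁶ = 3.87 × 10⁻¹⁴

3.87 × 10⁻¹⁴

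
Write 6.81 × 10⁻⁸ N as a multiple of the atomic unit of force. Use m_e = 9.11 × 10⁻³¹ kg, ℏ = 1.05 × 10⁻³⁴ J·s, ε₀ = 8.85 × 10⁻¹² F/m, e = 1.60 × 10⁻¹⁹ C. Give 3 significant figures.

atomic unit of force: F_au = E_h/a₀ = m_e²e⁶/((4πε₀)³ℏ⁴) = 8.33 × 10⁻⁸ N.
6.81 × 10⁻⁸ / 8.33 × 10⁻⁸ = 0.818

0.818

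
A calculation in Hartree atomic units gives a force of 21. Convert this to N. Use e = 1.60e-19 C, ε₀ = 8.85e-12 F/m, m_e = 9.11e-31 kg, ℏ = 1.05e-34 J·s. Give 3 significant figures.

One atomic unit of force: F_au = E_h/a₀ = m_e²e⁶/((4πε₀)³ℏ⁴) = 8.33e-8 N.
21 × 8.33e-8 N = 1.75e-6 N

1.75e-6 N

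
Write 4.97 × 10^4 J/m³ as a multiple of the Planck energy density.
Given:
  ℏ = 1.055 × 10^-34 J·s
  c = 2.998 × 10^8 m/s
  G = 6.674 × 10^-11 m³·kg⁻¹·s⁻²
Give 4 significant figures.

1.073 × 10^-109

Planck energy density: u_P = c⁷/(ℏG²) = 4.632 × 10^113 J/m³.
4.97 × 10^4 / 4.632 × 10^113 = 1.073 × 10^-109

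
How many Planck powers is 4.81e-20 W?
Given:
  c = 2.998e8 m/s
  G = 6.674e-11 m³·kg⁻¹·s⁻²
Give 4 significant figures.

Planck power: P_P = c⁵/G = 3.629e52 W.
4.81e-20 / 3.629e52 = 1.325e-72

1.325e-72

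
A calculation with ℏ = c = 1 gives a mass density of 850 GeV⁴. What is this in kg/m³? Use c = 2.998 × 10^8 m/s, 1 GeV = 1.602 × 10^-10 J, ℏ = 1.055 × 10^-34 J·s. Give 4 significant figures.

Mass density is [E]/(c²[L]³) = [E]⁴/(ℏ³c⁵).
1 GeV⁴ → 1/(ℏ³c⁵) × (1 GeV in J)⁴ = 2.316 × 10^20 kg/m³.
Result: 850 × 2.316 × 10^20 = 1.969 × 10^23 kg/m³.

1.969 × 10^23 kg/m³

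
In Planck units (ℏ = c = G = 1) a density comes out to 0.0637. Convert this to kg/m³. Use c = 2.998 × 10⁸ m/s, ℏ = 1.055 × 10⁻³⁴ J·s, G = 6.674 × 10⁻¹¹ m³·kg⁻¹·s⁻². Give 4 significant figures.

One Planck density: ρ_P = c⁵/(ℏG²) = 5.154 × 10⁹⁶ kg/m³.
0.0637 × 5.154 × 10⁹⁶ kg/m³ = 3.283 × 10⁹⁵ kg/m³

3.283 × 10⁹⁵ kg/m³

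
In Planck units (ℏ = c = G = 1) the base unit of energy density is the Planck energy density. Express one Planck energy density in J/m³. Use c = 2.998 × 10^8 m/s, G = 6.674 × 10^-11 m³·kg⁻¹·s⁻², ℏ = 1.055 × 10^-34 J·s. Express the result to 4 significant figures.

4.632 × 10^113 J/m³

u_P = c⁷/(ℏG²)
  = 2.177 × 10^59 / 4.699 × 10^-55
  = 4.632 × 10^113 J/m³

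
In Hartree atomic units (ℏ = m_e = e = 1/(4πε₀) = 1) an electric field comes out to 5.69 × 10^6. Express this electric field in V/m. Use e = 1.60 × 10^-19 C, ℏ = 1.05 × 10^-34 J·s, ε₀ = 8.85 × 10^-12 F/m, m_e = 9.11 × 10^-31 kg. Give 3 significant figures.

2.96 × 10^18 V/m

One atomic unit of electric field: E_au = E_h/(e a₀) = m_e²e⁵/((4πε₀)³ℏ⁴) = 5.20 × 10^11 V/m.
5.69 × 10^6 × 5.20 × 10^11 V/m = 2.96 × 10^18 V/m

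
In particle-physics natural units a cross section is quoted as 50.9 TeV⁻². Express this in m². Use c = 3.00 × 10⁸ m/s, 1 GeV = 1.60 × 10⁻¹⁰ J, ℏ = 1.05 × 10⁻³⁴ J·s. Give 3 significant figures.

Area is [L]² = [E]⁻²·(ℏc)²; restore (ℏc)².
1 GeV⁻² → (ℏc)² × (1 GeV in J)⁻² = 3.88 × 10⁻³² m².
Convert the energy scale: 50.9 TeV⁻² = 5.09 × 10⁻⁵ GeV⁻².
Result: 5.09 × 10⁻⁵ × 3.88 × 10⁻³² = 1.97 × 10⁻³⁶ m².

1.97 × 10⁻³⁶ m²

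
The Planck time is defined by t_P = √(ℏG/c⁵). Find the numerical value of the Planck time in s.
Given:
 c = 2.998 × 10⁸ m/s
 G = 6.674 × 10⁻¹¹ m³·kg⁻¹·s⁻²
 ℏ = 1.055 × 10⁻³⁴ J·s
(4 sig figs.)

5.392 × 10⁻⁴⁴ s

t_P = √(ℏG/c⁵)
  = √(2.907 × 10⁻⁸⁷)
  = 5.392 × 10⁻⁴⁴ s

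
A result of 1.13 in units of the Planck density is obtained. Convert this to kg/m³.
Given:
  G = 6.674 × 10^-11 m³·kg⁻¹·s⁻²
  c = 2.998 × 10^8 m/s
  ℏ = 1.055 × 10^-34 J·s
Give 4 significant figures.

5.824 × 10^96 kg/m³

One Planck density: ρ_P = c⁵/(ℏG²) = 5.154 × 10^96 kg/m³.
1.13 × 5.154 × 10^96 kg/m³ = 5.824 × 10^96 kg/m³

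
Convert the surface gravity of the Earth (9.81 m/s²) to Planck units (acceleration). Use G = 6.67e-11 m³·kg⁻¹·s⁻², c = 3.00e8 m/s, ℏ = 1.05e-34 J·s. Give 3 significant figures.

1.76e-51

Planck acceleration: a_P = √(c⁷/(ℏG)) = 5.59e51 m/s².
9.81 / 5.59e51 = 1.76e-51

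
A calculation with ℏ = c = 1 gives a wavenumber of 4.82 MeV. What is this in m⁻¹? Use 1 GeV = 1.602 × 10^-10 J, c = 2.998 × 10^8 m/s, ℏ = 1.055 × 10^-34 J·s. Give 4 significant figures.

Inverse length is [E]/(ℏc).
1 GeV → 1/(ℏc) × (1 GeV in J) = 5.065 × 10^15 m⁻¹.
Convert the energy scale: 4.82 MeV = 4.82 × 10^-3 GeV.
Result: 4.82 × 10^-3 × 5.065 × 10^15 = 2.441 × 10^13 m⁻¹.

2.441 × 10^13 m⁻¹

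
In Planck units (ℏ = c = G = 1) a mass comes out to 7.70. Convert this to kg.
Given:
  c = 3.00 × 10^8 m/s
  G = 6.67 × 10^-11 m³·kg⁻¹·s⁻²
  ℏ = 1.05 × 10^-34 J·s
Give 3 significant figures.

One Planck mass: m_P = √(ℏc/G) = 2.17 × 10^-8 kg.
7.70 × 2.17 × 10^-8 kg = 1.67 × 10^-7 kg

1.67 × 10^-7 kg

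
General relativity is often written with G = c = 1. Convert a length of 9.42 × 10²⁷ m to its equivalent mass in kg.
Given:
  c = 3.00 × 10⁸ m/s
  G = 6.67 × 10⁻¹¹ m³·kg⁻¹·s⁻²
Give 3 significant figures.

Length → mass via c²/G.
9.42 × 10²⁷ m × (c²/G) = 1.27 × 10⁵⁵ kg

1.27 × 10⁵⁵ kg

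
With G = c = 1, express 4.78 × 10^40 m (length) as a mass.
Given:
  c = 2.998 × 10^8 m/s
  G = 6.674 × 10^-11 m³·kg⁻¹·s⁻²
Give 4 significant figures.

6.437 × 10^67 kg

Length → mass via c²/G.
4.78 × 10^40 m × (c²/G) = 6.437 × 10^67 kg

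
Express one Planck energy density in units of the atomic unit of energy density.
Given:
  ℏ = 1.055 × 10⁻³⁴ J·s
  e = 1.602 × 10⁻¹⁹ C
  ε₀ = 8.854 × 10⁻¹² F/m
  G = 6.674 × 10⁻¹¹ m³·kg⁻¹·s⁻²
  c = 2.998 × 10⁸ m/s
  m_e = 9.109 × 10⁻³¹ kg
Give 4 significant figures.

1.581 × 10¹⁰⁰

Planck energy density: u_P = c⁷/(ℏG²) = 4.632 × 10¹¹³ J/m³
atomic unit of energy density: u_au = E_h/a₀³ = m_e⁴e¹⁰/((4πε₀)⁵ℏ⁸) = 2.929 × 10¹³ J/m³
ratio = 4.632 × 10¹¹³ / 2.929 × 10¹³ = 1.581 × 10¹⁰⁰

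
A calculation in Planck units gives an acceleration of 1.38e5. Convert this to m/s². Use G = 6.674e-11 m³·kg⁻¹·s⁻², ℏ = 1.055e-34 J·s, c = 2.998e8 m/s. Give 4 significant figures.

7.673e56 m/s²

One Planck acceleration: a_P = √(c⁷/(ℏG)) = 5.560e51 m/s².
1.38e5 × 5.560e51 m/s² = 7.673e56 m/s²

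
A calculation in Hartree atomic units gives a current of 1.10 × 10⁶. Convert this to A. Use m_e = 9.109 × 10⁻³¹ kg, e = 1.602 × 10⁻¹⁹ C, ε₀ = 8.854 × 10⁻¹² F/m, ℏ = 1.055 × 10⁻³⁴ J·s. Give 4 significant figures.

One atomic unit of electric current: I_au = e E_h/ℏ = m_e e⁵/((4πε₀)²ℏ³) = 6.612 × 10⁻³ A.
1.10 × 10⁶ × 6.612 × 10⁻³ A = 7.273 × 10³ A

7.273 × 10³ A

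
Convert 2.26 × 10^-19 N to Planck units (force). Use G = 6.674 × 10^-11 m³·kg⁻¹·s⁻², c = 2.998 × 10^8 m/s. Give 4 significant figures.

Planck force: F_P = c⁴/G = 1.210 × 10^44 N.
2.26 × 10^-19 / 1.210 × 10^44 = 1.867 × 10^-63

1.867 × 10^-63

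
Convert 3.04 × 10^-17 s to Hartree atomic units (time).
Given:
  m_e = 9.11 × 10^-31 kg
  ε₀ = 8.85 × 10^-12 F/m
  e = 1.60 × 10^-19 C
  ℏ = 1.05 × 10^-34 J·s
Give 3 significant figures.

1.27

atomic unit of time: τ_au = (4πε₀)²ℏ³/(m_e e⁴) = 2.40 × 10^-17 s.
3.04 × 10^-17 / 2.40 × 10^-17 = 1.27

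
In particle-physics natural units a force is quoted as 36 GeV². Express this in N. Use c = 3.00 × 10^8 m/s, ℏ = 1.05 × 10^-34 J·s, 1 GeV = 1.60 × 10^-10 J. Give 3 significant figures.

2.93 × 10^7 N

Force is [E]/[L] = [E]²/(ℏc); restore (ℏc)⁻¹.
1 GeV² → 1/(ℏc) × (1 GeV in J)² = 8.13 × 10^5 N.
Result: 36 × 8.13 × 10^5 = 2.93 × 10^7 N.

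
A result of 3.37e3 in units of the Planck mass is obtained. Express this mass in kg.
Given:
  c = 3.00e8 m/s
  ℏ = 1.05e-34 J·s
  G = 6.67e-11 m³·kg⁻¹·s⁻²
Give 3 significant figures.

One Planck mass: m_P = √(ℏc/G) = 2.17e-8 kg.
3.37e3 × 2.17e-8 kg = 7.32e-5 kg

7.32e-5 kg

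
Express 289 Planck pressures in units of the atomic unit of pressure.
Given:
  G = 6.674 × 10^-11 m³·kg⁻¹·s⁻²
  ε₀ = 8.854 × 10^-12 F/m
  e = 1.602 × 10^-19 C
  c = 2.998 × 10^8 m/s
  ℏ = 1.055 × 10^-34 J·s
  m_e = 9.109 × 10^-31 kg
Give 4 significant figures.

Planck pressure: p_P = c⁷/(ℏG²) = 4.632 × 10^113 Pa
atomic unit of pressure: P_au = E_h/a₀³ = m_e⁴e¹⁰/((4πε₀)⁵ℏ⁸) = 2.929 × 10^13 Pa
289 × 4.632 × 10^113 / 2.929 × 10^13 = 4.570 × 10^102

4.570 × 10^102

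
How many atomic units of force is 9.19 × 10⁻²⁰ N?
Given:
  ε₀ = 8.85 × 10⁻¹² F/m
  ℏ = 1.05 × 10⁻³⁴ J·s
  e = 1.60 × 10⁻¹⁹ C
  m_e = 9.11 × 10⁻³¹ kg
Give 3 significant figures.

1.10 × 10⁻¹²

atomic unit of force: F_au = E_h/a₀ = m_e²e⁶/((4πε₀)³ℏ⁴) = 8.33 × 10⁻⁸ N.
9.19 × 10⁻²⁰ / 8.33 × 10⁻⁸ = 1.10 × 10⁻¹²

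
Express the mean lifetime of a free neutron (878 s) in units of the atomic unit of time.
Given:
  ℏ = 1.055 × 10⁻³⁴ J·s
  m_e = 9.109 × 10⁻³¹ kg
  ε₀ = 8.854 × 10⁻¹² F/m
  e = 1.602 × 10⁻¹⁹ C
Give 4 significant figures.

3.624 × 10¹⁹

atomic unit of time: τ_au = (4πε₀)²ℏ³/(m_e e⁴) = 2.423 × 10⁻¹⁷ s.
878 / 2.423 × 10⁻¹⁷ = 3.624 × 10¹⁹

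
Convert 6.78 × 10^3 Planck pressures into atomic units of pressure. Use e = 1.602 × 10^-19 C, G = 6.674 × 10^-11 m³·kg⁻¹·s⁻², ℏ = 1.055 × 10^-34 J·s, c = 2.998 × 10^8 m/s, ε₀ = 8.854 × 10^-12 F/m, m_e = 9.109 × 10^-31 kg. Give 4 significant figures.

Planck pressure: p_P = c⁷/(ℏG²) = 4.632 × 10^113 Pa
atomic unit of pressure: P_au = E_h/a₀³ = m_e⁴e¹⁰/((4πε₀)⁵ℏ⁸) = 2.929 × 10^13 Pa
6.78 × 10^3 × 4.632 × 10^113 / 2.929 × 10^13 = 1.072 × 10^104

1.072 × 10^104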